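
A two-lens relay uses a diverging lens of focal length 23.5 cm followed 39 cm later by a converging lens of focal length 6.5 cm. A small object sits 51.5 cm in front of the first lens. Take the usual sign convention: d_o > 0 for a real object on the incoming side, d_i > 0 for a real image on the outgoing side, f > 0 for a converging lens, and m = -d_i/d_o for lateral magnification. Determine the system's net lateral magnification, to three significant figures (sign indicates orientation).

First lens: d_i1 = 1/(1/(-23.5) - 1/51.5) = -16.137 cm.
m_1 = -(-16.137)/51.5 = 0.3133.
With d_i1 < 0 the first image is virtual and lies on the object side; the object distance for lens 2 is d_o2 = 39 - (-16.137) = 55.137 cm.
Second lens: d_i2 = 1/(1/6.5 - 1/(55.137)) = 7.369 cm.
m_2 = -(7.369)/(55.137) = -0.1336.
Overall magnification: m = m_1 m_2 = -0.0419.

-0.0419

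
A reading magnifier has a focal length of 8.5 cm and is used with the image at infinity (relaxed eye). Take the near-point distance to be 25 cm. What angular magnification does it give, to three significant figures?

M = D/f = 25/8.5 = 2.941.

2.94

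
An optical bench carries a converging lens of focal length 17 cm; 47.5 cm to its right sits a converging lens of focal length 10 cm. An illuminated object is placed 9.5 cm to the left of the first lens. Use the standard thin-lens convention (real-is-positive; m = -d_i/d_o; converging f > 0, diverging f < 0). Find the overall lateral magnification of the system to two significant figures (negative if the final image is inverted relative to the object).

-0.38

Applying the thin-lens equation to the first lens, 1/17 = 1/9.5 + 1/d_i1, which gives d_i1 = -21.533 cm.
Its lateral magnification is m_1 = -d_i1/d_o1 = -(-21.533)/9.5 = 2.2667.
The intermediate image is virtual, 21.533 cm to the left of lens 1, so d_o2 = L - d_i1 = 47.5 - (-21.533) = 69.033 cm.
Applying the thin-lens equation again with f_2 = 10 cm and d_o2 = 69.033 cm gives d_i2 = 11.694 cm.
m_2 = -(11.694)/(69.033) = -0.1694.
Total m = m_1 x m_2 = (2.2667)(-0.1694) = -0.3840.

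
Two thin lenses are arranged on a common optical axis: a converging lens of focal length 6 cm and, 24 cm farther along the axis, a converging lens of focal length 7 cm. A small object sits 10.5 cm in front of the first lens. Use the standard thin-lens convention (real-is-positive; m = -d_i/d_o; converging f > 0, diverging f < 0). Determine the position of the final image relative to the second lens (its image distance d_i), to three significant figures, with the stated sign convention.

23.3 cm

First lens: d_i1 = 1/(1/6 - 1/10.5) = 14.000 cm.
Object distance for lens 2: d_o2 = 24 - 14.000 = 10.000 cm.
Second lens: d_i2 = 1/(1/7 - 1/(10.000)) = 23.333 cm.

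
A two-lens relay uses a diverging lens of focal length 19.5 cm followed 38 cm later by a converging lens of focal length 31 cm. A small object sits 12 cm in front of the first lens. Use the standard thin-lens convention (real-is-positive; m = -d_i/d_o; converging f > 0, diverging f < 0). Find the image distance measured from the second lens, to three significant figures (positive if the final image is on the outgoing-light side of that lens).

First lens: d_i1 = 1/(1/(-19.5) - 1/12) = -7.429 cm.
The intermediate image is virtual, 7.429 cm to the left of lens 1, so d_o2 = L - d_i1 = 38 - (-7.429) = 45.429 cm.
Second lens: d_i2 = 1/(1/31 - 1/(45.429)) = 97.604 cm.

97.6 cm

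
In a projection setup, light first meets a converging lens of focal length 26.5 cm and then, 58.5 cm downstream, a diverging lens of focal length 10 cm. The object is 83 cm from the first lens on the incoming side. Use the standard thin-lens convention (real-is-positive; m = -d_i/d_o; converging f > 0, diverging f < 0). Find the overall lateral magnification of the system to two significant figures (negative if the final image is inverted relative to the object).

Applying the thin-lens equation to the first lens, 1/26.5 = 1/83 + 1/d_i1, which gives d_i1 = 38.929 cm.
Its lateral magnification is m_1 = -d_i1/d_o1 = -(38.929)/83 = -0.4690.
Object distance for lens 2: d_o2 = 58.5 - 38.929 = 19.571 cm.
Applying the thin-lens equation again with f_2 = -10 cm and d_o2 = 19.571 cm gives d_i2 = -6.618 cm.
m_2 = -(-6.618)/(19.571) = 0.3382.
The system's lateral magnification is m_1 m_2 = (-0.4690)(0.3382) = -0.1586.

-0.16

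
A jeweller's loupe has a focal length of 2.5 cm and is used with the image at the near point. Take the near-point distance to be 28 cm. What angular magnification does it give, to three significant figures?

12.2

M = 1 + D/f = 1 + 28/2.5 = 12.200.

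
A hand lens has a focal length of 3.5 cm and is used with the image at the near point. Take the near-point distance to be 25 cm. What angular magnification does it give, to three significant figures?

M = 1 + D/f = 1 + 25/3.5 = 8.143.

8.14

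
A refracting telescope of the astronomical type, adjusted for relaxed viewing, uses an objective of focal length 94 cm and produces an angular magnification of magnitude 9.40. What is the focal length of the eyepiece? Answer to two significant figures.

|M| = f_obj/f_eye, so f_eye = f_obj/|M| = 94/9.4 = 10.000 cm.

10 cm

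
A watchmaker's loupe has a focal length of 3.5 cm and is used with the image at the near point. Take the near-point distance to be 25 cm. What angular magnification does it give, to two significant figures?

M = 1 + D/f = 1 + 25/3.5 = 8.143.

8.1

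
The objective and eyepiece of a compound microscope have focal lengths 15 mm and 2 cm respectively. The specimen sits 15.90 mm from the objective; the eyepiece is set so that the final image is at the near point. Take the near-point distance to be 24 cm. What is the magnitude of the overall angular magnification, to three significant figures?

Convert to cm: f_obj = 15 mm = 1.5 cm; d_o = 15.90 mm = 1.59 cm.
Objective: 1/d_i = 1/f_obj - 1/d_o = 1/1.5 - 1/1.59 = 0.03774 cm^-1, so d_i = 26.500 cm.
m_obj = -d_i/d_o = -26.500/1.59 = -16.667.
Eyepiece angular magnification (image at near point): M_eye = 1 + D/f_e = 1 + 24/2 = 13.000.
Overall M = m_obj x M_eye = (-16.667)(13.000) = -216.67.
|M| = 216.67.

217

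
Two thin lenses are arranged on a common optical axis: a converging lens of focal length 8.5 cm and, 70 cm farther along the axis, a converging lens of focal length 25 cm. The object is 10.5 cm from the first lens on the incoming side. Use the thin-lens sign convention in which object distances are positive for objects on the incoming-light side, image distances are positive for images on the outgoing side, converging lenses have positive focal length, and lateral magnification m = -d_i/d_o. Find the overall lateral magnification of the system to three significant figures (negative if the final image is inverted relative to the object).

First lens: d_i1 = 1/(1/8.5 - 1/10.5) = 44.625 cm.
m_1 = -(44.625)/10.5 = -4.2500.
Object distance for lens 2: d_o2 = 70 - 44.625 = 25.375 cm.
Second lens: d_i2 = 1/(1/25 - 1/(25.375)) = 1691.667 cm.
m_2 = -(1691.667)/(25.375) = -66.6667.
The system's lateral magnification is m_1 m_2 = (-4.2500)(-66.6667) = 283.3333.

283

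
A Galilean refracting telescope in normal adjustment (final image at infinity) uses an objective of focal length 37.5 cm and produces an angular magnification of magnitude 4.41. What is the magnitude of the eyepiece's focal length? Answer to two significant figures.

8.5 cm

|M| = f_obj/|f_eye|, so |f_eye| = f_obj/|M| = 37.5/4.41 = 8.503 cm.
(The eyepiece is diverging, so its signed focal length is -8.503 cm.)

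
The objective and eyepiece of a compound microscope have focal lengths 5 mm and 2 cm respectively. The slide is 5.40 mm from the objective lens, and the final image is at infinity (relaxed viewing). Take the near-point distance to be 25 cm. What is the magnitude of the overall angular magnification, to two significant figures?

160

Convert to cm: f_obj = 5 mm = 0.5 cm; d_o = 5.40 mm = 0.54 cm.
Objective: 1/d_i = 1/f_obj - 1/d_o = 1/0.5 - 1/0.54 = 0.14815 cm^-1, so d_i = 6.750 cm.
m_obj = -d_i/d_o = -6.750/0.54 = -12.500.
Eyepiece angular magnification (image at infinity): M_eye = D/f_e = 25/2 = 12.500.
Overall M = m_obj x M_eye = (-12.500)(12.500) = -156.25.
|M| = 156.25.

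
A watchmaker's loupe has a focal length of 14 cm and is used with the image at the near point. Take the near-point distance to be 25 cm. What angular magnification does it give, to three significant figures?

2.79

M = 1 + D/f = 1 + 25/14 = 2.786.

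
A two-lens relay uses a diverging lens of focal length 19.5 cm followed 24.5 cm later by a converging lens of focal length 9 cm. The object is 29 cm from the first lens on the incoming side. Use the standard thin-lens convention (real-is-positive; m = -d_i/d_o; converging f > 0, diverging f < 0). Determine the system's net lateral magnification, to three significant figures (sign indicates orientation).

Applying the thin-lens equation to the first lens, 1/(-19.5) = 1/29 + 1/d_i1, which gives d_i1 = -11.660 cm.
Its lateral magnification is m_1 = -d_i1/d_o1 = -(-11.660)/29 = 0.4021.
With d_i1 < 0 the first image is virtual and lies on the object side; the object distance for lens 2 is d_o2 = 24.5 - (-11.660) = 36.160 cm.
Applying the thin-lens equation again with f_2 = 9 cm and d_o2 = 36.160 cm gives d_i2 = 11.982 cm.
m_2 = -(11.982)/(36.160) = -0.3314.
Total m = m_1 x m_2 = (0.4021)(-0.3314) = -0.1332.

-0.133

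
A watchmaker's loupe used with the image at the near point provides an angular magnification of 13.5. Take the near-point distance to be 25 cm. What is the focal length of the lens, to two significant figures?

2.0 cm

For the image at the near point, M = 1 + D/f.
f = D/(M - 1) = 25/(13.5 - 1) = 2.000 cm.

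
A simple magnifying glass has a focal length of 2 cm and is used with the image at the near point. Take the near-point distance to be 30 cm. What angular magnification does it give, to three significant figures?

16.0

M = 1 + D/f = 1 + 30/2 = 16.000.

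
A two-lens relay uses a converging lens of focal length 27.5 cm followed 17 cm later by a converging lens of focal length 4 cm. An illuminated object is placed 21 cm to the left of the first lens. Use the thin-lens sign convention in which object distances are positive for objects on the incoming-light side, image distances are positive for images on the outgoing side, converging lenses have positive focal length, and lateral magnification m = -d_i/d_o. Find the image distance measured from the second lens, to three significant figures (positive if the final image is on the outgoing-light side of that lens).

Applying the thin-lens equation to the first lens, 1/27.5 = 1/21 + 1/d_i1, which gives d_i1 = -88.846 cm.
With d_i1 < 0 the first image is virtual and lies on the object side; the object distance for lens 2 is d_o2 = 17 - (-88.846) = 105.846 cm.
Applying the thin-lens equation again with f_2 = 4 cm and d_o2 = 105.846 cm gives d_i2 = 4.157 cm.

4.16 cm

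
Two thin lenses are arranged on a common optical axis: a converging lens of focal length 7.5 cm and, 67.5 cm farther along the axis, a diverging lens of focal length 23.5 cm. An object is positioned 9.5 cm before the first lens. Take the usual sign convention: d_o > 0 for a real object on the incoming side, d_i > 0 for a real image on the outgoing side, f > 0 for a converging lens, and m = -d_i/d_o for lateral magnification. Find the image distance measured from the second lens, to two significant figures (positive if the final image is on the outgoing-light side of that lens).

First lens: d_i1 = 1/(1/7.5 - 1/9.5) = 35.625 cm.
Object distance for lens 2: d_o2 = 67.5 - 35.625 = 31.875 cm.
Second lens: d_i2 = 1/(1/(-23.5) - 1/(31.875)) = -13.527 cm.

-14 cm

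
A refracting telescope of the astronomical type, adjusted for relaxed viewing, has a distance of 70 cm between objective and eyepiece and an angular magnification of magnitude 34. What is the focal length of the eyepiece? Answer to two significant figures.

In normal adjustment the tube length equals f_obj + f_eye and |M| = f_obj/f_eye.
So f_obj = 34 f_eye and 34 f_eye + f_eye = 70 cm, giving f_eye = 70/35 = 2.000 cm and f_obj = 68.000 cm.

2.0 cm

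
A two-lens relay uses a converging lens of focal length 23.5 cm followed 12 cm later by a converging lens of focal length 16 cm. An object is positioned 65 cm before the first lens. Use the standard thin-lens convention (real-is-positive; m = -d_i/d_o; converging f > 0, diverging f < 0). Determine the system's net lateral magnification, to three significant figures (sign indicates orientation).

-0.222

Applying the thin-lens equation to the first lens, 1/23.5 = 1/65 + 1/d_i1, which gives d_i1 = 36.807 cm.
Its lateral magnification is m_1 = -d_i1/d_o1 = -(36.807)/65 = -0.5663.
Since 36.807 cm > 12 cm, the first image lies past the second lens and serves as a virtual object: d_o2 = L - d_i1 = -24.807 cm.
Applying the thin-lens equation again with f_2 = 16 cm and d_o2 = -24.807 cm gives d_i2 = 9.727 cm.
m_2 = -(9.727)/(-24.807) = 0.3921.
The system's lateral magnification is m_1 m_2 = (-0.5663)(0.3921) = -0.2220.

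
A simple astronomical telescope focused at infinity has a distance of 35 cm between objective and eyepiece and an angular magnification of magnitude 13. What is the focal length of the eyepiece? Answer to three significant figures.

In normal adjustment the tube length equals f_obj + f_eye and |M| = f_obj/f_eye.
So f_obj = 13 f_eye and 13 f_eye + f_eye = 35 cm, giving f_eye = 35/14 = 2.500 cm and f_obj = 32.500 cm.

2.50 cm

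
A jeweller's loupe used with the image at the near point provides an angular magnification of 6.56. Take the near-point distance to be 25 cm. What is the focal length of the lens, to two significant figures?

4.5 cm

For the image at the near point, M = 1 + D/f.
f = D/(M - 1) = 25/(6.56 - 1) = 4.496 cm.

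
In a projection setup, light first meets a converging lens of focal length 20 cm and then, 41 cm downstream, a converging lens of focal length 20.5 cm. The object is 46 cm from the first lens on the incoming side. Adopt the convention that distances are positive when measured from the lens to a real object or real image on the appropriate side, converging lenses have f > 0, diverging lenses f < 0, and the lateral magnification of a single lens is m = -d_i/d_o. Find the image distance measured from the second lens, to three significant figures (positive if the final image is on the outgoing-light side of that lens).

-7.73 cm

First lens: d_i1 = 1/(1/20 - 1/46) = 35.385 cm.
The intermediate image is 35.385 cm to the right of lens 1, so d_o2 = L - d_i1 = 41 - 35.385 = 5.615 cm.
Second lens: d_i2 = 1/(1/20.5 - 1/(5.615)) = -7.734 cm.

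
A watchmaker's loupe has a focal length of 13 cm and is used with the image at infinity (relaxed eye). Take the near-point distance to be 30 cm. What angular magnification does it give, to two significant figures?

2.3

M = D/f = 30/13 = 2.308.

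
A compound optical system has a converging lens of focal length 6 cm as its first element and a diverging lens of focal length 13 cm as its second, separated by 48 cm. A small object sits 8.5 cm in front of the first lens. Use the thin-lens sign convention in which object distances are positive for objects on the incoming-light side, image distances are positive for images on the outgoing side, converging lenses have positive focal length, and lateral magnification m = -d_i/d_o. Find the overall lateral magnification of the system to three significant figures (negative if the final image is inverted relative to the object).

First lens: d_i1 = 1/(1/6 - 1/8.5) = 20.400 cm.
m_1 = -(20.400)/8.5 = -2.4000.
That image sits 27.600 cm in front of the second lens, so d_o2 = 27.600 cm.
Second lens: d_i2 = 1/(1/(-13) - 1/(27.600)) = -8.837 cm.
m_2 = -(-8.837)/(27.600) = 0.3202.
The system's lateral magnification is m_1 m_2 = (-2.4000)(0.3202) = -0.7685.

-0.768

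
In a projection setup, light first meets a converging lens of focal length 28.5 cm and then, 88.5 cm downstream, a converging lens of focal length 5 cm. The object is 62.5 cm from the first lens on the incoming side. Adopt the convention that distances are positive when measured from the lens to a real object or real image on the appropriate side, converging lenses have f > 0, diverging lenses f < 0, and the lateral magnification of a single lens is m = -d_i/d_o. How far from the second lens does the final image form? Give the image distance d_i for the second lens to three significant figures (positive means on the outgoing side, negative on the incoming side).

5.80 cm

First lens: d_i1 = 1/(1/28.5 - 1/62.5) = 52.390 cm.
The intermediate image is 52.390 cm to the right of lens 1, so d_o2 = L - d_i1 = 88.5 - 52.390 = 36.110 cm.
Second lens: d_i2 = 1/(1/5 - 1/(36.110)) = 5.804 cm.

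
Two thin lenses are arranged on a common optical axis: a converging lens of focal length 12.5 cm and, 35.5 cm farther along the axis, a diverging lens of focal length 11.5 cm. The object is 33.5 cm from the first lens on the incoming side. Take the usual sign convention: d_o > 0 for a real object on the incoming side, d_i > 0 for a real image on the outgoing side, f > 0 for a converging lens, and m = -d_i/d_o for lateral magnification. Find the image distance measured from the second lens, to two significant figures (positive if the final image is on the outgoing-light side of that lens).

-6.6 cm

Lens 1: 1/d_i1 = 1/f_1 - 1/d_o1 = 1/12.5 - 1/33.5 = 0.05015 cm^-1, so d_i1 = 19.940 cm.
Object distance for lens 2: d_o2 = 35.5 - 19.940 = 15.560 cm.
Lens 2: 1/d_i2 = 1/f_2 - 1/d_o2 = 1/(-11.5) - 1/(15.560) = -0.15123 cm^-1, so d_i2 = -6.613 cm.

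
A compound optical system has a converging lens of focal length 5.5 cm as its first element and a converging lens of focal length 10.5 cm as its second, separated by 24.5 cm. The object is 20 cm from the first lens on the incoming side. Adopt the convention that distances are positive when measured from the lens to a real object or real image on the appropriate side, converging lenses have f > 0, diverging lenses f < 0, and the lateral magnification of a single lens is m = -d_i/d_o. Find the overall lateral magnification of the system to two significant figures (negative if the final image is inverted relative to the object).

First lens: d_i1 = 1/(1/5.5 - 1/20) = 7.586 cm.
m_1 = -(7.586)/20 = -0.3793.
That image sits 16.914 cm in front of the second lens, so d_o2 = 16.914 cm.
Second lens: d_i2 = 1/(1/10.5 - 1/(16.914)) = 27.690 cm.
m_2 = -(27.690)/(16.914) = -1.6371.
The system's lateral magnification is m_1 m_2 = (-0.3793)(-1.6371) = 0.6210.

0.62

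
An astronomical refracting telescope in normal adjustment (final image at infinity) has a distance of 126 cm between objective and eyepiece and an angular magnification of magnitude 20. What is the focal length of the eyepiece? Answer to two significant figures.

6.0 cm

In normal adjustment the tube length equals f_obj + f_eye and |M| = f_obj/f_eye.
So f_obj = 20 f_eye and 20 f_eye + f_eye = 126 cm, giving f_eye = 126/21 = 6.000 cm and f_obj = 120.000 cm.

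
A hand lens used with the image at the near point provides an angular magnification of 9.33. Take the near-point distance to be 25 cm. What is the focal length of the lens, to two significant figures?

3.0 cm

For the image at the near point, M = 1 + D/f.
f = D/(M - 1) = 25/(9.33 - 1) = 3.001 cm.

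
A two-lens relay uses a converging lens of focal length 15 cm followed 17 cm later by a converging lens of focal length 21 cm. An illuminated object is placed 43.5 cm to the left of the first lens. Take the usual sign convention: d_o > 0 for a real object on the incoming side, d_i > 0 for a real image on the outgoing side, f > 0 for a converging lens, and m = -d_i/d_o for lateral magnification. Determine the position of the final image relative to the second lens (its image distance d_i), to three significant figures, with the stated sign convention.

4.60 cm

Applying the thin-lens equation to the first lens, 1/15 = 1/43.5 + 1/d_i1, which gives d_i1 = 22.895 cm.
Since 22.895 cm > 17 cm, the first image lies past the second lens and serves as a virtual object: d_o2 = L - d_i1 = -5.895 cm.
Applying the thin-lens equation again with f_2 = 21 cm and d_o2 = -5.895 cm gives d_i2 = 4.603 cm.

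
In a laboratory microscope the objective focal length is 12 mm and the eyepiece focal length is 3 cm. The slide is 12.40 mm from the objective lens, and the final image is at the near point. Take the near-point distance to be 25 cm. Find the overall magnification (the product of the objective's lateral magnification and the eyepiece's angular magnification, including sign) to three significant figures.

-280

Convert to cm: f_obj = 12 mm = 1.2 cm; d_o = 12.40 mm = 1.24 cm.
Objective: 1/d_i = 1/f_obj - 1/d_o = 1/1.2 - 1/1.24 = 0.02688 cm^-1, so d_i = 37.200 cm.
m_obj = -d_i/d_o = -37.200/1.24 = -30.000.
Eyepiece angular magnification (image at near point): M_eye = 1 + D/f_e = 1 + 25/3 = 9.333.
Overall M = m_obj x M_eye = (-30.000)(9.333) = -280.00.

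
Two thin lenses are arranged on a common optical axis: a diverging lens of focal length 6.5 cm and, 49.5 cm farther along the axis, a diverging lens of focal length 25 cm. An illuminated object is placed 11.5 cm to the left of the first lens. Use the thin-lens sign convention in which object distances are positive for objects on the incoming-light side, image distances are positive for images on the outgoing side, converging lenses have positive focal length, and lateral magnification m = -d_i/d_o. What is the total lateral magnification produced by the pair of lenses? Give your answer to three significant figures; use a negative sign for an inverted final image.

First lens: d_i1 = 1/(1/(-6.5) - 1/11.5) = -4.153 cm.
m_1 = -(-4.153)/11.5 = 0.3611.
With d_i1 < 0 the first image is virtual and lies on the object side; the object distance for lens 2 is d_o2 = 49.5 - (-4.153) = 53.653 cm.
Second lens: d_i2 = 1/(1/(-25) - 1/(53.653)) = -17.054 cm.
m_2 = -(-17.054)/(53.653) = 0.3179.
Total m = m_1 x m_2 = (0.3611)(0.3179) = 0.1148.

0.115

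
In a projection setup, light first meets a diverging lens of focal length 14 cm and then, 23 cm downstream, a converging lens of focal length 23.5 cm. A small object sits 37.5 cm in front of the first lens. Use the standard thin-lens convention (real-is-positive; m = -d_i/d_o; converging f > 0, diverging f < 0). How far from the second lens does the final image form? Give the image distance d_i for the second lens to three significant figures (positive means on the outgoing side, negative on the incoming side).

80.5 cm

First lens: d_i1 = 1/(1/(-14) - 1/37.5) = -10.194 cm.
With d_i1 < 0 the first image is virtual and lies on the object side; the object distance for lens 2 is d_o2 = 23 - (-10.194) = 33.194 cm.
Second lens: d_i2 = 1/(1/23.5 - 1/(33.194)) = 80.467 cm.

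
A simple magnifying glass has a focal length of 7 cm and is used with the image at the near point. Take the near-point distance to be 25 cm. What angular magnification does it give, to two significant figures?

4.6

M = 1 + D/f = 1 + 25/7 = 4.571.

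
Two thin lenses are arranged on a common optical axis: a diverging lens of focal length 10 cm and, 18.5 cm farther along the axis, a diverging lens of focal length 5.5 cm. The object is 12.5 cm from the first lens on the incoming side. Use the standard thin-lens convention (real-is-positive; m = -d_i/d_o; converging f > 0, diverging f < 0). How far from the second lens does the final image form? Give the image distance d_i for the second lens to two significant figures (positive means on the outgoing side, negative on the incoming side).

-4.5 cm

Lens 1: 1/d_i1 = 1/f_1 - 1/d_o1 = 1/(-10) - 1/12.5 = -0.18000 cm^-1, so d_i1 = -5.556 cm.
With d_i1 < 0 the first image is virtual and lies on the object side; the object distance for lens 2 is d_o2 = 18.5 - (-5.556) = 24.056 cm.
Lens 2: 1/d_i2 = 1/f_2 - 1/d_o2 = 1/(-5.5) - 1/(24.056) = -0.22339 cm^-1, so d_i2 = -4.477 cm.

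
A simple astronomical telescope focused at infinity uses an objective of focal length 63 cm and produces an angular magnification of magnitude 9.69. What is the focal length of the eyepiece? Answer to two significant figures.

|M| = f_obj/f_eye, so f_eye = f_obj/|M| = 63/9.69 = 6.502 cm.

6.5 cm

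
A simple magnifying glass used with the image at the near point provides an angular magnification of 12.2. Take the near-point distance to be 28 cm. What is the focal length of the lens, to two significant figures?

2.5 cm

For the image at the near point, M = 1 + D/f.
f = D/(M - 1) = 28/(12.2 - 1) = 2.500 cm.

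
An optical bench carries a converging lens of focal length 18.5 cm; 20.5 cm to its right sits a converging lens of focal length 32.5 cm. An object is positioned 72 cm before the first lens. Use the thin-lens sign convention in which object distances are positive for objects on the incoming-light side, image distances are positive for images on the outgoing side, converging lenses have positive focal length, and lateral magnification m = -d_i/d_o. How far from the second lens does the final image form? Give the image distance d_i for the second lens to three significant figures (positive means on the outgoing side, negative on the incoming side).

Lens 1: 1/d_i1 = 1/f_1 - 1/d_o1 = 1/18.5 - 1/72 = 0.04017 cm^-1, so d_i1 = 24.897 cm.
Since 24.897 cm > 20.5 cm, the first image lies past the second lens and serves as a virtual object: d_o2 = L - d_i1 = -4.397 cm.
Lens 2: 1/d_i2 = 1/f_2 - 1/d_o2 = 1/32.5 - 1/(-4.397) = 0.25819 cm^-1, so d_i2 = 3.873 cm.

3.87 cm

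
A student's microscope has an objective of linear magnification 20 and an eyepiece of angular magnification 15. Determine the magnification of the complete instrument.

The overall magnification of a compound microscope is the product of the objective and eyepiece magnifications:
M = M_obj x M_eye = 20 x 15 = 300.

300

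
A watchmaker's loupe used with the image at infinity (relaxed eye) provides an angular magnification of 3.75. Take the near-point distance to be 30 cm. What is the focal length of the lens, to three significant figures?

For the image at infinity, M = D/f.
f = D/M = 30/3.75 = 8.000 cm.

8.00 cm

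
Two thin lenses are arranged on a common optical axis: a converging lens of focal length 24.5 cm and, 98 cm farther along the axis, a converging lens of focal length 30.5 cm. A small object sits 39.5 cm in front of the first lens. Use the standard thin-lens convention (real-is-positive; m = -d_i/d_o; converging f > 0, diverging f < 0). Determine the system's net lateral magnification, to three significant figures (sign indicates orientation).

Lens 1: 1/d_i1 = 1/f_1 - 1/d_o1 = 1/24.5 - 1/39.5 = 0.01550 cm^-1, so d_i1 = 64.517 cm.
m_1 = -(64.517)/39.5 = -1.6333.
That image sits 33.483 cm in front of the second lens, so d_o2 = 33.483 cm.
Lens 2: 1/d_i2 = 1/f_2 - 1/d_o2 = 1/30.5 - 1/(33.483) = 0.00292 cm^-1, so d_i2 = 342.316 cm.
m_2 = -(342.316)/(33.483) = -10.2235.
Overall magnification: m = m_1 m_2 = 16.6983.

16.7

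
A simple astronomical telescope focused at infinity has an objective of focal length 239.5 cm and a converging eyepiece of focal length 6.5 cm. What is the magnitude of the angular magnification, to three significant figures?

36.8

|M| = f_obj/|f_eye| = 239.5/6.5 = 36.846.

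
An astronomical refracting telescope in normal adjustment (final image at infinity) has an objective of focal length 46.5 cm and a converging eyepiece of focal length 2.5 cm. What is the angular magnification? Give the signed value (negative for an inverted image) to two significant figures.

M = -f_obj/f_eye = -46.5/(2.5) = -18.600.

-19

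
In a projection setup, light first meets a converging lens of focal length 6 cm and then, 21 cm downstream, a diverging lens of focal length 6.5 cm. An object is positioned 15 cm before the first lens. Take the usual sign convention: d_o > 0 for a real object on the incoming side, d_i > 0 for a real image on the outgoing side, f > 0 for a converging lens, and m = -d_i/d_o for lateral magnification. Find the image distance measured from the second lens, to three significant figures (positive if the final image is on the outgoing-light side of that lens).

-4.09 cm

First lens: d_i1 = 1/(1/6 - 1/15) = 10.000 cm.
The intermediate image is 10.000 cm to the right of lens 1, so d_o2 = L - d_i1 = 21 - 10.000 = 11.000 cm.
Second lens: d_i2 = 1/(1/(-6.5) - 1/(11.000)) = -4.086 cm.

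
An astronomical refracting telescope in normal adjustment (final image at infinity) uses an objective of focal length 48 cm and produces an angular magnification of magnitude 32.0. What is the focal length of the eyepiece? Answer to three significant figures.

1.50 cm

|M| = f_obj/f_eye, so f_eye = f_obj/|M| = 48/32.0 = 1.500 cm.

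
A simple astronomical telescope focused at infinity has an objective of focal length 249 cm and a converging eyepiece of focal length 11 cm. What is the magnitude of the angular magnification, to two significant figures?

23

|M| = f_obj/|f_eye| = 249/11 = 22.636.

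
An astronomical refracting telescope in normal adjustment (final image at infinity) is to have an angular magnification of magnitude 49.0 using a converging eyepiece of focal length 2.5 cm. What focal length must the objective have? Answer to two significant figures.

|M| = f_obj/|f_eye|, so f_obj = |M| x |f_eye| = 49.0 x 2.5 = 122.500 cm.

120 cm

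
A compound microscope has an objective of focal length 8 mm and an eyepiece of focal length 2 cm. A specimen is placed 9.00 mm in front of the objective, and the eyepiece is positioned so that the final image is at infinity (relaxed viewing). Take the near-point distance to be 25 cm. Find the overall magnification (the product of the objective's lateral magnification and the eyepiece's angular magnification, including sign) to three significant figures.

-100

Convert to cm: f_obj = 8 mm = 0.8 cm; d_o = 9.00 mm = 0.90 cm.
Objective: 1/d_i = 1/f_obj - 1/d_o = 1/0.8 - 1/0.90 = 0.13889 cm^-1, so d_i = 7.200 cm.
m_obj = -d_i/d_o = -7.200/0.90 = -8.000.
Eyepiece angular magnification (image at infinity): M_eye = D/f_e = 25/2 = 12.500.
Overall M = m_obj x M_eye = (-8.000)(12.500) = -100.00.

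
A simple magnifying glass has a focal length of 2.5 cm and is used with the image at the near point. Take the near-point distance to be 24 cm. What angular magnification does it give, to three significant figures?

10.6

M = 1 + D/f = 1 + 24/2.5 = 10.600.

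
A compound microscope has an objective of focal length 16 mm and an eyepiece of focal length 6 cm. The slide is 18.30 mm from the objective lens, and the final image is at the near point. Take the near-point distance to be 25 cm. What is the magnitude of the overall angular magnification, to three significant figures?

35.9

Convert to cm: f_obj = 16 mm = 1.6 cm; d_o = 18.30 mm = 1.83 cm.
Objective: 1/d_i = 1/f_obj - 1/d_o = 1/1.6 - 1/1.83 = 0.07855 cm^-1, so d_i = 12.730 cm.
m_obj = -d_i/d_o = -12.730/1.83 = -6.957.
Eyepiece angular magnification (image at near point): M_eye = 1 + D/f_e = 1 + 25/6 = 5.167.
Overall M = m_obj x M_eye = (-6.957)(5.167) = -35.94.
|M| = 35.94.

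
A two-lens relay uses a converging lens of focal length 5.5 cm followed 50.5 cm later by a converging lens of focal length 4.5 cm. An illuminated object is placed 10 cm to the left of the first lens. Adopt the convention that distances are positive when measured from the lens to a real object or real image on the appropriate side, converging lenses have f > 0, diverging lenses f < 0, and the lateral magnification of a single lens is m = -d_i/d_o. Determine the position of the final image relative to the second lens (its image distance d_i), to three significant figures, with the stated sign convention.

5.10 cm

Applying the thin-lens equation to the first lens, 1/5.5 = 1/10 + 1/d_i1, which gives d_i1 = 12.222 cm.
That image sits 38.278 cm in front of the second lens, so d_o2 = 38.278 cm.
Applying the thin-lens equation again with f_2 = 4.5 cm and d_o2 = 38.278 cm gives d_i2 = 5.100 cm.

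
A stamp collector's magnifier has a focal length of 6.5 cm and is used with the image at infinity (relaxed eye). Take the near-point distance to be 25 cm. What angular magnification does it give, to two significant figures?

M = D/f = 25/6.5 = 3.846.

3.8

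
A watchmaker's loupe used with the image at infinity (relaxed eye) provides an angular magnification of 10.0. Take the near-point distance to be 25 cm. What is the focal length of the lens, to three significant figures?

2.50 cm

For the image at infinity, M = D/f.
f = D/M = 25/10.0 = 2.500 cm.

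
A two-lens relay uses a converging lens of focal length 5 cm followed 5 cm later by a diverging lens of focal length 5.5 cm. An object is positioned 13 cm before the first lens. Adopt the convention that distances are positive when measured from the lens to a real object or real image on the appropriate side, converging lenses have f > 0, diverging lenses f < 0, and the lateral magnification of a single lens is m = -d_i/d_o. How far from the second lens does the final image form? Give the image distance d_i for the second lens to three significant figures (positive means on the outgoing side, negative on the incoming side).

First lens: d_i1 = 1/(1/5 - 1/13) = 8.125 cm.
Since 8.125 cm > 5 cm, the first image lies past the second lens and serves as a virtual object: d_o2 = L - d_i1 = -3.125 cm.
Second lens: d_i2 = 1/(1/(-5.5) - 1/(-3.125)) = 7.237 cm.

7.24 cm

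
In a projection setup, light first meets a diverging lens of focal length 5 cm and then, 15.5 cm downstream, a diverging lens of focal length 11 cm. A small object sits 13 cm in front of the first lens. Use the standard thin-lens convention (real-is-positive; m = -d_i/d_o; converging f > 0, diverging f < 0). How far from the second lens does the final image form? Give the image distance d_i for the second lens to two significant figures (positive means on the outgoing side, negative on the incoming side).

-7.0 cm

Lens 1: 1/d_i1 = 1/f_1 - 1/d_o1 = 1/(-5) - 1/13 = -0.27692 cm^-1, so d_i1 = -3.611 cm.
With d_i1 < 0 the first image is virtual and lies on the object side; the object distance for lens 2 is d_o2 = 15.5 - (-3.611) = 19.111 cm.
Lens 2: 1/d_i2 = 1/f_2 - 1/d_o2 = 1/(-11) - 1/(19.111) = -0.14323 cm^-1, so d_i2 = -6.982 cm.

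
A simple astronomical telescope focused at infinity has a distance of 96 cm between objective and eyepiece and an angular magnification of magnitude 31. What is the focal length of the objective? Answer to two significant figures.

In normal adjustment the tube length equals f_obj + f_eye and |M| = f_obj/f_eye.
So f_obj = 31 f_eye and 31 f_eye + f_eye = 96 cm, giving f_eye = 96/32 = 3.000 cm and f_obj = 93.000 cm.

93 cm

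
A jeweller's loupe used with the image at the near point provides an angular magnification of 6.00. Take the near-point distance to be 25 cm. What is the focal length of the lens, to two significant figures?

5.0 cm

For the image at the near point, M = 1 + D/f.
f = D/(M - 1) = 25/(6.0 - 1) = 5.000 cm.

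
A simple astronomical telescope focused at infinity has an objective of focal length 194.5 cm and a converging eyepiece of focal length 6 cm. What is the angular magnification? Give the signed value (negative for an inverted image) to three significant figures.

M = -f_obj/f_eye = -194.5/(6) = -32.417.

-32.4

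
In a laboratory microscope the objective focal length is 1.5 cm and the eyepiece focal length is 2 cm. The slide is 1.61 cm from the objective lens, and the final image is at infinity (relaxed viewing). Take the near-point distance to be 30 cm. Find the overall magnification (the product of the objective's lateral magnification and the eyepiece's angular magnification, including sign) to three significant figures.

-205

Objective: 1/d_i = 1/f_obj - 1/d_o = 1/1.5 - 1/1.61 = 0.04555 cm^-1, so d_i = 21.955 cm.
m_obj = -d_i/d_o = -21.955/1.61 = -13.636.
Eyepiece angular magnification (image at infinity): M_eye = D/f_e = 30/2 = 15.000.
Overall M = m_obj x M_eye = (-13.636)(15.000) = -204.55.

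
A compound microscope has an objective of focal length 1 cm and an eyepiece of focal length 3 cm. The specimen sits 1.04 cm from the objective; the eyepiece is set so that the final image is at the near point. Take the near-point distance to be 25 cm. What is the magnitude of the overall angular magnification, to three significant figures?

233

Objective: 1/d_i = 1/f_obj - 1/d_o = 1/1 - 1/1.04 = 0.03846 cm^-1, so d_i = 26.000 cm.
m_obj = -d_i/d_o = -26.000/1.04 = -25.000.
Eyepiece angular magnification (image at near point): M_eye = 1 + D/f_e = 1 + 25/3 = 9.333.
Overall M = m_obj x M_eye = (-25.000)(9.333) = -233.33.
|M| = 233.33.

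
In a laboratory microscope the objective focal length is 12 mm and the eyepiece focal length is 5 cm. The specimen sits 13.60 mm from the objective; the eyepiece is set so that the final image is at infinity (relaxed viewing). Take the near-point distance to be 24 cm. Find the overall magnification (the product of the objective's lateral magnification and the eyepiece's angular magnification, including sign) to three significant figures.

Convert to cm: f_obj = 12 mm = 1.2 cm; d_o = 13.60 mm = 1.36 cm.
Objective: 1/d_i = 1/f_obj - 1/d_o = 1/1.2 - 1/1.36 = 0.09804 cm^-1, so d_i = 10.200 cm.
m_obj = -d_i/d_o = -10.200/1.36 = -7.500.
Eyepiece angular magnification (image at infinity): M_eye = D/f_e = 24/5 = 4.800.
Overall M = m_obj x M_eye = (-7.500)(4.800) = -36.00.

-36.0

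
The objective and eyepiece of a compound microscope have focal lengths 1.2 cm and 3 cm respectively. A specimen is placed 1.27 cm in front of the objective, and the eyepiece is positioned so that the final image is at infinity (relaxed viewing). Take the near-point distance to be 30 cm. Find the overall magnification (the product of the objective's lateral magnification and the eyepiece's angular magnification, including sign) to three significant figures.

Objective: 1/d_i = 1/f_obj - 1/d_o = 1/1.2 - 1/1.27 = 0.04593 cm^-1, so d_i = 21.771 cm.
m_obj = -d_i/d_o = -21.771/1.27 = -17.143.
Eyepiece angular magnification (image at infinity): M_eye = D/f_e = 30/3 = 10.000.
Overall M = m_obj x M_eye = (-17.143)(10.000) = -171.43.

-171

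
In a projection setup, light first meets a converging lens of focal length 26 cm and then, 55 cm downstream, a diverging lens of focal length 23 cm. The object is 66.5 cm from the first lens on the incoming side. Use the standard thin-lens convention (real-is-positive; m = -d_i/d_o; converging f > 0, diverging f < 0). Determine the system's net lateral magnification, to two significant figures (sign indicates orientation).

Applying the thin-lens equation to the first lens, 1/26 = 1/66.5 + 1/d_i1, which gives d_i1 = 42.691 cm.
Its lateral magnification is m_1 = -d_i1/d_o1 = -(42.691)/66.5 = -0.6420.
That image sits 12.309 cm in front of the second lens, so d_o2 = 12.309 cm.
Applying the thin-lens equation again with f_2 = -23 cm and d_o2 = 12.309 cm gives d_i2 = -8.018 cm.
m_2 = -(-8.018)/(12.309) = 0.6514.
Overall magnification: m = m_1 m_2 = -0.4182.

-0.42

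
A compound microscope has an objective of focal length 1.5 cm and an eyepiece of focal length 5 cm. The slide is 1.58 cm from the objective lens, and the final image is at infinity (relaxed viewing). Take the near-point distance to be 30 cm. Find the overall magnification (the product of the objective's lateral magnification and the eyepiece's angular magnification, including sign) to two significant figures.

Objective: 1/d_i = 1/f_obj - 1/d_o = 1/1.5 - 1/1.58 = 0.03376 cm^-1, so d_i = 29.625 cm.
m_obj = -d_i/d_o = -29.625/1.58 = -18.750.
Eyepiece angular magnification (image at infinity): M_eye = D/f_e = 30/5 = 6.000.
Overall M = m_obj x M_eye = (-18.750)(6.000) = -112.50.

-110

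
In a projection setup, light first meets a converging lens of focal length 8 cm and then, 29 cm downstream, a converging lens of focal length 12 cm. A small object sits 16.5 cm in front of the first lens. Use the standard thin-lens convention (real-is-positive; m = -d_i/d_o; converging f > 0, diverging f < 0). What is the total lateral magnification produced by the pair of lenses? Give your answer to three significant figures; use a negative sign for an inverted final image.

First lens: d_i1 = 1/(1/8 - 1/16.5) = 15.529 cm.
m_1 = -(15.529)/16.5 = -0.9412.
That image sits 13.471 cm in front of the second lens, so d_o2 = 13.471 cm.
Second lens: d_i2 = 1/(1/12 - 1/(13.471)) = 109.920 cm.
m_2 = -(109.920)/(13.471) = -8.1600.
Total m = m_1 x m_2 = (-0.9412)(-8.1600) = 7.6800.

7.68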